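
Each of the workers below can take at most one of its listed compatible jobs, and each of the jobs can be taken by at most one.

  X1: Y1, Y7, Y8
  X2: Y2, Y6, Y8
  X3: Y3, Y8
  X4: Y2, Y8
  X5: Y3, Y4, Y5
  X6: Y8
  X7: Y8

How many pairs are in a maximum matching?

6

Unit-capacity flow: source→left, listed edges, right→sink; max matching = max flow.
Augmenting path X1→Y1 (+1); matched 1.
Augmenting path X2→Y2 (+1); matched 2.
Augmenting path X3→Y3 (+1); matched 3.
Augmenting path X4→Y8 (+1); matched 4.
Augmenting path X5→Y4 (+1); matched 5.
Augmenting path X6→Y8→X4→Y2→X2→Y6 (+1); matched 6.
No augmenting path remains; maximum matching = 6.
König certificate: {X1, X2, X3, X4, X5, Y8} is a vertex cover of size 6 (every listed pair touches it), so no matching can be larger.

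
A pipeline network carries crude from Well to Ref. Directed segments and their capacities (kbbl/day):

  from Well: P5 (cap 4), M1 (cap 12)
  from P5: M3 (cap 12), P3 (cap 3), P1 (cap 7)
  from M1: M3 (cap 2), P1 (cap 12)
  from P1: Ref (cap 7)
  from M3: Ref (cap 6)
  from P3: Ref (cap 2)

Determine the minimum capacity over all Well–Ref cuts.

13

Augment Well→P5→P1→Ref: bottleneck 4, flow now 4.
Augment Well→M1→P1→Ref: bottleneck 3, flow now 7.
Augment Well→M1→M3→Ref: bottleneck 2, flow now 9.
Augment Well→M1→P1→P5→M3→Ref: bottleneck 4, flow now 13. (uses reverse residual edge)
No augmenting path remains; maximum flow = 13.
By max-flow min-cut, the minimum cut capacity equals the max flow.
In the residual graph, reachable from Well: {Well, M1, P1}.
Min-cut edges: Well→P5 (4), M1→M3 (2), P1→Ref (7); capacity 4 + 2 + 7 = 13.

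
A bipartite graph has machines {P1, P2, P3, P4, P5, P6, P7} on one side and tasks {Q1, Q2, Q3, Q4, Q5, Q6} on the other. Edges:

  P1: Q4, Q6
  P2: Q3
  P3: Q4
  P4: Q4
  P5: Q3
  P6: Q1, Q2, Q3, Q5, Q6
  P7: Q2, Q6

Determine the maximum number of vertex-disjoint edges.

5

Unit-capacity flow: source→left, listed edges, right→sink; max matching = max flow.
Augmenting path P1→Q4 (+1); matched 1.
Augmenting path P2→Q3 (+1); matched 2.
Augmenting path P6→Q1 (+1); matched 3.
Augmenting path P7→Q2 (+1); matched 4.
Augmenting path P3→Q4→P1→Q6 (+1); matched 5.
No augmenting path remains; maximum matching = 5.
König certificate: {P1, P6, P7, Q3, Q4} is a vertex cover of size 5 (every listed pair touches it), so no matching can be larger.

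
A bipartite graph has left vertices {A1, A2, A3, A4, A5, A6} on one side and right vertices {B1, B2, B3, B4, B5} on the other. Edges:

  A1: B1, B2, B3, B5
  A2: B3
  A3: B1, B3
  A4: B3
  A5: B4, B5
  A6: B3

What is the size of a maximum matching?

Unit-capacity flow: source→left, listed edges, right→sink; max matching = max flow.
Augmenting path A1→B1 (+1); matched 1.
Augmenting path A2→B3 (+1); matched 2.
Augmenting path A5→B4 (+1); matched 3.
Augmenting path A3→B1→A1→B2 (+1); matched 4.
No augmenting path remains; maximum matching = 4.
König certificate: {A1, A3, A5, B3} is a vertex cover of size 4 (every listed pair touches it), so no matching can be larger.

4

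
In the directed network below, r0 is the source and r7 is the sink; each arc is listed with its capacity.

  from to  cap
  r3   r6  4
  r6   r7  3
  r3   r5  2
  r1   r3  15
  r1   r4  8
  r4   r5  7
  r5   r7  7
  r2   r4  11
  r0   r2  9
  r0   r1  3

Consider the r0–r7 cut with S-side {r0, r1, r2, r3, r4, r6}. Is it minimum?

Given cut capacity: 2 + 7 + 3 = 12.
Augment r0→r1→r3→r5→r7: bottleneck 2, flow now 2.
Augment r0→r1→r3→r6→r7: bottleneck 1, flow now 3.
Augment r0→r2→r4→r5→r7: bottleneck 5, flow now 8.
Augment r0→r2→r4→r5→r3→r6→r7: bottleneck 2, flow now 10. (uses reverse residual edge)
No augmenting path remains; maximum flow = 10.
In the residual graph, reachable from r0: {r0, r2, r4}.
Min-cut edges: r0→r1 (3), r4→r5 (7); capacity 3 + 7 = 10.
Cut capacity 12 exceeds the max flow 10, so it is not minimum.

No — its capacity is 12, but the minimum cut has capacity 10.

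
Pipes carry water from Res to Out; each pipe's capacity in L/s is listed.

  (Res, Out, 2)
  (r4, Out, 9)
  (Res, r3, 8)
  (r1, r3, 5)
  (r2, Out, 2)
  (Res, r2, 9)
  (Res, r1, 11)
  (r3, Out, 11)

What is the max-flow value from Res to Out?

Augment Res→Out: bottleneck 2, flow now 2.
Augment Res→r2→Out: bottleneck 2, flow now 4.
Augment Res→r3→Out: bottleneck 8, flow now 12.
Augment Res→r1→r3→Out: bottleneck 3, flow now 15.
No augmenting path remains; maximum flow = 15.
In the residual graph, reachable from Res: {Res, r1, r2, r3}.
Min-cut edges: Res→Out (2), r2→Out (2), r3→Out (11); capacity 2 + 2 + 11 = 15.
This cut is saturated, so no flow can exceed 15.

15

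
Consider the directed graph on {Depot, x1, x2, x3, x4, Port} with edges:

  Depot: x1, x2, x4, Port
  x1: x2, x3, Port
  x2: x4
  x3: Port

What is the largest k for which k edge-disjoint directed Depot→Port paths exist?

2

Assign every edge capacity 1; by Menger, the answer equals the max flow.
Path Depot→Port (+1); total 1.
Path Depot→x1→Port (+1); total 2.
No residual Depot→Port path; max flow = 2.
Certifying cut of size 2: {Depot→Port, Depot→x1}.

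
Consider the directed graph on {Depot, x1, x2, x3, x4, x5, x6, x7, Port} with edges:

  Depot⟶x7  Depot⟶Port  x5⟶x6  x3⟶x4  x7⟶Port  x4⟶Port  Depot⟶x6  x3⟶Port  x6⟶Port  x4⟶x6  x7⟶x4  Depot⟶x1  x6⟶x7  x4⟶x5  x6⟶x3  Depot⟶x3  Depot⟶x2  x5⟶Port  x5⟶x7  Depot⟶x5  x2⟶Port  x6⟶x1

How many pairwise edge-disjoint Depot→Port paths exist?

6

Assign every edge capacity 1; by Menger, the answer equals the max flow.
Path Depot→Port (+1); total 1.
Path Depot→x2→Port (+1); total 2.
Path Depot→x3→Port (+1); total 3.
Path Depot→x5→Port (+1); total 4.
Path Depot→x6→Port (+1); total 5.
Path Depot→x7→Port (+1); total 6.
No residual Depot→Port path; max flow = 6.
Certifying cut of size 6: {Depot→Port, Depot→x2, Depot→x3, Depot→x5, Depot→x6, Depot→x7}.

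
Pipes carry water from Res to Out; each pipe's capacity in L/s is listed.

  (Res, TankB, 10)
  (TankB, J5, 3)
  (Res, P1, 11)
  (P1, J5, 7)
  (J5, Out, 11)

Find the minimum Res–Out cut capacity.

Augment Res→TankB→J5→Out: bottleneck 3, flow now 3.
Augment Res→P1→J5→Out: bottleneck 7, flow now 10.
No augmenting path remains; maximum flow = 10.
By max-flow min-cut, the minimum cut capacity equals the max flow.
In the residual graph, reachable from Res: {Res, TankB, P1}.
Min-cut edges: TankB→J5 (3), P1→J5 (7); capacity 3 + 7 = 10.

10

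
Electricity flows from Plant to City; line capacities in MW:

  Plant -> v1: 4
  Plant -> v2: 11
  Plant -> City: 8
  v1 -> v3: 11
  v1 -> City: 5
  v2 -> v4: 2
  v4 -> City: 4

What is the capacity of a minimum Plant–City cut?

14

Augment Plant→City: bottleneck 8, flow now 8.
Augment Plant→v1→City: bottleneck 4, flow now 12.
Augment Plant→v2→v4→City: bottleneck 2, flow now 14.
No augmenting path remains; maximum flow = 14.
By max-flow min-cut, the minimum cut capacity equals the max flow.
In the residual graph, reachable from Plant: {Plant, v2}.
Min-cut edges: Plant→v1 (4), Plant→City (8), v2→v4 (2); capacity 4 + 8 + 2 = 14.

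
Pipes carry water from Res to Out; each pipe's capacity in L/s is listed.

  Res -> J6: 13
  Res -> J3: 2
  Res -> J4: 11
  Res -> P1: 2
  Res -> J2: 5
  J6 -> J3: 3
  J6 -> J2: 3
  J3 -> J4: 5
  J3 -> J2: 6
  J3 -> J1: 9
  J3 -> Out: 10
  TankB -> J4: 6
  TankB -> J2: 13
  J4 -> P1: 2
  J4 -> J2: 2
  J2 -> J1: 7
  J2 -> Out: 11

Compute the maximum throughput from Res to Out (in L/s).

15

Augment Res→J3→Out: bottleneck 2, flow now 2.
Augment Res→J2→Out: bottleneck 5, flow now 7.
Augment Res→J6→J3→Out: bottleneck 3, flow now 10.
Augment Res→J6→J2→Out: bottleneck 3, flow now 13.
Augment Res→J4→J2→Out: bottleneck 2, flow now 15.
No augmenting path remains; maximum flow = 15.
In the residual graph, reachable from Res: {Res, J6, J4, P1}.
Min-cut edges: Res→J3 (2), Res→J2 (5), J6→J3 (3), J6→J2 (3), J4→J2 (2); capacity 2 + 5 + 3 + 3 + 2 = 15.
This cut is saturated, so no flow can exceed 15.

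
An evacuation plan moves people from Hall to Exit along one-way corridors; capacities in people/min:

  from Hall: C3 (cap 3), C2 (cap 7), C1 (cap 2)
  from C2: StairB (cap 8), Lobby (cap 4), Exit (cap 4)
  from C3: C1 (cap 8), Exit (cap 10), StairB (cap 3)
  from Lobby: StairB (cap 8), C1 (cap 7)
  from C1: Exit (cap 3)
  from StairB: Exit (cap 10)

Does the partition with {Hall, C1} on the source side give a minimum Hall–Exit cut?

Given cut capacity: 7 + 3 + 3 = 13.
Augment Hall→C2→Exit: bottleneck 4, flow now 4.
Augment Hall→C3→Exit: bottleneck 3, flow now 7.
Augment Hall→C1→Exit: bottleneck 2, flow now 9.
Augment Hall→C2→StairB→Exit: bottleneck 3, flow now 12.
No augmenting path remains; maximum flow = 12.
In the residual graph, reachable from Hall: {Hall}.
Min-cut edges: Hall→C2 (7), Hall→C3 (3), Hall→C1 (2); capacity 7 + 3 + 2 = 12.
Cut capacity 13 exceeds the max flow 12, so it is not minimum.

No — its capacity is 13, but the minimum cut has capacity 12.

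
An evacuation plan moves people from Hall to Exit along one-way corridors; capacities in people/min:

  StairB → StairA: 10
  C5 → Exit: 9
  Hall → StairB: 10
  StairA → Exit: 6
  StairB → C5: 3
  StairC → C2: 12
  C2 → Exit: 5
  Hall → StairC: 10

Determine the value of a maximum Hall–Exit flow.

Augment Hall→StairC→C2→Exit: bottleneck 5, flow now 5.
Augment Hall→StairB→C5→Exit: bottleneck 3, flow now 8.
Augment Hall→StairB→StairA→Exit: bottleneck 6, flow now 14.
No augmenting path remains; maximum flow = 14.
In the residual graph, reachable from Hall: {Hall, StairC, StairB, C2, StairA}.
Min-cut edges: StairB→C5 (3), C2→Exit (5), StairA→Exit (6); capacity 3 + 5 + 6 = 14.
This cut is saturated, so no flow can exceed 14.

14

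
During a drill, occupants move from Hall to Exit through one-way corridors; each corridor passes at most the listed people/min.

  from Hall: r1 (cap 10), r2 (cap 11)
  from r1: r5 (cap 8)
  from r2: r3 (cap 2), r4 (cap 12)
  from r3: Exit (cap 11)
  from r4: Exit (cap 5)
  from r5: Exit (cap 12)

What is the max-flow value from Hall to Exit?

15

Augment Hall→r1→r5→Exit: bottleneck 8, flow now 8.
Augment Hall→r2→r3→Exit: bottleneck 2, flow now 10.
Augment Hall→r2→r4→Exit: bottleneck 5, flow now 15.
No augmenting path remains; maximum flow = 15.
In the residual graph, reachable from Hall: {Hall, r1, r2, r4}.
Min-cut edges: r1→r5 (8), r2→r3 (2), r4→Exit (5); capacity 8 + 2 + 5 = 15.
This cut is saturated, so no flow can exceed 15.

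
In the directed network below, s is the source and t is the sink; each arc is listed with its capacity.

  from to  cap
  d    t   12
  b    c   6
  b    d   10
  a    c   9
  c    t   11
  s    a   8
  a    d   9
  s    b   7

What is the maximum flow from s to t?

Augment s→a→c→t: bottleneck 8, flow now 8.
Augment s→b→c→t: bottleneck 3, flow now 11.
Augment s→b→d→t: bottleneck 4, flow now 15.
No augmenting path remains; maximum flow = 15.
In the residual graph, reachable from s: {s}.
Min-cut edges: s→a (8), s→b (7); capacity 8 + 7 = 15.
This cut is saturated, so no flow can exceed 15.

15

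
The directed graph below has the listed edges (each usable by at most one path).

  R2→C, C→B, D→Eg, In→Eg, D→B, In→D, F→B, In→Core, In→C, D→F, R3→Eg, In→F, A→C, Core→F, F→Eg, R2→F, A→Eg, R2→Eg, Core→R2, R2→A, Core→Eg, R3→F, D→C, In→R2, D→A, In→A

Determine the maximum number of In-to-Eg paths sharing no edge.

Assign every edge capacity 1; by Menger, the answer equals the max flow.
Path In→Eg (+1); total 1.
Path In→D→Eg (+1); total 2.
Path In→Core→Eg (+1); total 3.
Path In→R2→Eg (+1); total 4.
Path In→F→Eg (+1); total 5.
Path In→A→Eg (+1); total 6.
No residual In→Eg path; max flow = 6.
Certifying cut of size 6: {In→A, In→Core, In→D, In→Eg, In→F, In→R2}.

6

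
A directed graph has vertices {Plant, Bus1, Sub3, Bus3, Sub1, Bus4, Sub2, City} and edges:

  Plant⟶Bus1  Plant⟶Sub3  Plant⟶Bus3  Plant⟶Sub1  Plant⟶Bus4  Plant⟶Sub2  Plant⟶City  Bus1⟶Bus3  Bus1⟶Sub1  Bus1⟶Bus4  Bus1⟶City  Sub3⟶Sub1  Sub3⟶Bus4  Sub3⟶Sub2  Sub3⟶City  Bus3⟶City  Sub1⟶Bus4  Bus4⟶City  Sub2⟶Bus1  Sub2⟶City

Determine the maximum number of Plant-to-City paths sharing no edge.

Assign every edge capacity 1; by Menger, the answer equals the max flow.
Path Plant→City (+1); total 1.
Path Plant→Bus1→City (+1); total 2.
Path Plant→Sub3→City (+1); total 3.
Path Plant→Bus3→City (+1); total 4.
Path Plant→Bus4→City (+1); total 5.
Path Plant→Sub2→City (+1); total 6.
No residual Plant→City path; max flow = 6.
Certifying cut of size 6: {Bus4→City, Plant→Bus1, Plant→Bus3, Plant→City, Plant→Sub2, Plant→Sub3}.

6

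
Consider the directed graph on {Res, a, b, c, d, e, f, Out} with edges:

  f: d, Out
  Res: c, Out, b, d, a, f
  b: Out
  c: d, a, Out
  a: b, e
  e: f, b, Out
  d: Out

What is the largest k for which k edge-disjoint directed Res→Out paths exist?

6

Assign every edge capacity 1; by Menger, the answer equals the max flow.
Path Res→Out (+1); total 1.
Path Res→b→Out (+1); total 2.
Path Res→c→Out (+1); total 3.
Path Res→d→Out (+1); total 4.
Path Res→f→Out (+1); total 5.
Path Res→a→e→Out (+1); total 6.
No residual Res→Out path; max flow = 6.
Certifying cut of size 6: {Res→Out, Res→a, Res→b, Res→c, Res→d, Res→f}.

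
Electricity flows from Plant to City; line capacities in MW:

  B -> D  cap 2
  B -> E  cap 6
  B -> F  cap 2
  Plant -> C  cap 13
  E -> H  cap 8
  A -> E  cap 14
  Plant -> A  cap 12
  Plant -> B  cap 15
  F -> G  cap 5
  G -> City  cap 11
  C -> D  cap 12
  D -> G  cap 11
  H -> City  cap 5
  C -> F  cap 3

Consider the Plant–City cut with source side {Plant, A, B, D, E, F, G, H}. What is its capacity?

Edges leaving {Plant, A, B, D, E, F, G, H}: Plant→C (13), G→City (11), H→City (5).
Cut capacity = 13 + 11 + 5 = 29.

29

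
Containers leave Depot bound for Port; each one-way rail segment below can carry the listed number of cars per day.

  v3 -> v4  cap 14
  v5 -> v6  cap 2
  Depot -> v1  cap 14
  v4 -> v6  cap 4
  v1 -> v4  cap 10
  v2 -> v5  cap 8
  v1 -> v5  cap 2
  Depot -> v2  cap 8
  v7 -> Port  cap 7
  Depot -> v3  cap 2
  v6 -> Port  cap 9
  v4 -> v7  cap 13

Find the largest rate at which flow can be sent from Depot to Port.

13

Augment Depot→v1→v4→v6→Port: bottleneck 4, flow now 4.
Augment Depot→v1→v4→v7→Port: bottleneck 6, flow now 10.
Augment Depot→v1→v5→v6→Port: bottleneck 2, flow now 12.
Augment Depot→v3→v4→v7→Port: bottleneck 1, flow now 13.
No augmenting path remains; maximum flow = 13.
In the residual graph, reachable from Depot: {Depot, v1, v2, v3, v4, v5, v7}.
Min-cut edges: v4→v6 (4), v5→v6 (2), v7→Port (7); capacity 4 + 2 + 7 = 13.
This cut is saturated, so no flow can exceed 13.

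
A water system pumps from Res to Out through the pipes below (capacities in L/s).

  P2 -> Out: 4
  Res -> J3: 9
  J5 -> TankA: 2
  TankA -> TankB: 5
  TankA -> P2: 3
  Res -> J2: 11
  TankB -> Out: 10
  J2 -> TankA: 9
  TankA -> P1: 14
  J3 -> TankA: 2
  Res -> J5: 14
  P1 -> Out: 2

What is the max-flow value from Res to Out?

Augment Res→J5→TankA→P1→Out: bottleneck 2, flow now 2.
Augment Res→J3→TankA→P2→Out: bottleneck 2, flow now 4.
Augment Res→J2→TankA→P2→Out: bottleneck 1, flow now 5.
Augment Res→J2→TankA→TankB→Out: bottleneck 5, flow now 10.
No augmenting path remains; maximum flow = 10.
In the residual graph, reachable from Res: {Res, J5, J3, J2, TankA, P1}.
Min-cut edges: TankA→P2 (3), TankA→TankB (5), P1→Out (2); capacity 3 + 5 + 2 = 10.
This cut is saturated, so no flow can exceed 10.

10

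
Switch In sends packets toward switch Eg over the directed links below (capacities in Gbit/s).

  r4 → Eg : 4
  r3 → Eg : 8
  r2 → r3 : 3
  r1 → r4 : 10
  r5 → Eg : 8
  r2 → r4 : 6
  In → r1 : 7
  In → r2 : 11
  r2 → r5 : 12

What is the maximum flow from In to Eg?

Augment In→r1→r4→Eg: bottleneck 4, flow now 4.
Augment In→r2→r3→Eg: bottleneck 3, flow now 7.
Augment In→r2→r5→Eg: bottleneck 8, flow now 15.
No augmenting path remains; maximum flow = 15.
In the residual graph, reachable from In: {In, r1, r4}.
Min-cut edges: In→r2 (11), r4→Eg (4); capacity 11 + 4 = 15.
This cut is saturated, so no flow can exceed 15.

15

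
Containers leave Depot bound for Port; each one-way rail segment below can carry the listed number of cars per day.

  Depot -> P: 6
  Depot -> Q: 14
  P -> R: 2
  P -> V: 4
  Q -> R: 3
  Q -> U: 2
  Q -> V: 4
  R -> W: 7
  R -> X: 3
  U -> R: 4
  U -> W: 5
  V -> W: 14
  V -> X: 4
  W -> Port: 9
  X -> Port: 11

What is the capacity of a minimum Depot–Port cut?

Augment Depot→P→R→W→Port: bottleneck 2, flow now 2.
Augment Depot→P→V→W→Port: bottleneck 4, flow now 6.
Augment Depot→Q→R→W→Port: bottleneck 3, flow now 9.
Augment Depot→Q→V→X→Port: bottleneck 4, flow now 13.
Augment Depot→Q→U→R→X→Port: bottleneck 2, flow now 15.
No augmenting path remains; maximum flow = 15.
By max-flow min-cut, the minimum cut capacity equals the max flow.
In the residual graph, reachable from Depot: {Depot, Q}.
Min-cut edges: Depot→P (6), Q→R (3), Q→U (2), Q→V (4); capacity 6 + 3 + 2 + 4 = 15.

15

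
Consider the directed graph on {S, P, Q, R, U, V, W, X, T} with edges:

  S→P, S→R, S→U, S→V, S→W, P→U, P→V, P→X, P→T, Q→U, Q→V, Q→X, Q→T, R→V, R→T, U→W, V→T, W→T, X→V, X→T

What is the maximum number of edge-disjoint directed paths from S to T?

4

Assign every edge capacity 1; by Menger, the answer equals the max flow.
Path S→P→T (+1); total 1.
Path S→R→T (+1); total 2.
Path S→V→T (+1); total 3.
Path S→W→T (+1); total 4.
No residual S→T path; max flow = 4.
Certifying cut of size 4: {S→P, S→R, S→V, W→T}.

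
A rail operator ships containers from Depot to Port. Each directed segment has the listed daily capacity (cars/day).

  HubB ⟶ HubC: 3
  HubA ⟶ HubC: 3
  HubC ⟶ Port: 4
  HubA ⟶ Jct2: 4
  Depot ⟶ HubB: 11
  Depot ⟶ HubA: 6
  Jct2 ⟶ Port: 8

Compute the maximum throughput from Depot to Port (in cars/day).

8

Augment Depot→HubA→HubC→Port: bottleneck 3, flow now 3.
Augment Depot→HubA→Jct2→Port: bottleneck 3, flow now 6.
Augment Depot→HubB→HubC→Port: bottleneck 1, flow now 7.
Augment Depot→HubB→HubC→HubA→Jct2→Port: bottleneck 1, flow now 8. (uses reverse residual edge)
No augmenting path remains; maximum flow = 8.
In the residual graph, reachable from Depot: {Depot, HubA, HubB, HubC}.
Min-cut edges: HubA→Jct2 (4), HubC→Port (4); capacity 4 + 4 = 8.
This cut is saturated, so no flow can exceed 8.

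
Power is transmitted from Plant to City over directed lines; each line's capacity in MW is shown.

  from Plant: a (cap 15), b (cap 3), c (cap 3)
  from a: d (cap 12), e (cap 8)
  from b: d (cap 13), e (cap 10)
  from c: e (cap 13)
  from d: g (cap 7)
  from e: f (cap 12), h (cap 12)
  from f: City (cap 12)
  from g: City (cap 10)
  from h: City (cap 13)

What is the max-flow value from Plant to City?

21

Augment Plant→a→d→g→City: bottleneck 7, flow now 7.
Augment Plant→a→e→f→City: bottleneck 8, flow now 15.
Augment Plant→b→e→f→City: bottleneck 3, flow now 18.
Augment Plant→c→e→f→City: bottleneck 1, flow now 19.
Augment Plant→c→e→h→City: bottleneck 2, flow now 21.
No augmenting path remains; maximum flow = 21.
In the residual graph, reachable from Plant: {Plant}.
Min-cut edges: Plant→a (15), Plant→b (3), Plant→c (3); capacity 15 + 3 + 3 = 21.
This cut is saturated, so no flow can exceed 21.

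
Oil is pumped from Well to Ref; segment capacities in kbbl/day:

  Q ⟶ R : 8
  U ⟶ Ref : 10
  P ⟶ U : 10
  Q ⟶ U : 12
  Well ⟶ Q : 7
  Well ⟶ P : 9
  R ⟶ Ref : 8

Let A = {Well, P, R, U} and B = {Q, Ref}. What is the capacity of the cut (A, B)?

Edges leaving {Well, P, R, U}: Well→Q (7), R→Ref (8), U→Ref (10).
Cut capacity = 7 + 8 + 10 = 25.

25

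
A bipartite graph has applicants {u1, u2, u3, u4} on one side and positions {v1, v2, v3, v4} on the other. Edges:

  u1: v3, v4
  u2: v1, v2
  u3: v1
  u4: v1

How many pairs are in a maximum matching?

3

Unit-capacity flow: source→left, listed edges, right→sink; max matching = max flow.
Augmenting path u1→v3 (+1); matched 1.
Augmenting path u2→v1 (+1); matched 2.
Augmenting path u3→v1→u2→v2 (+1); matched 3.
No augmenting path remains; maximum matching = 3.
König certificate: {u1, u2, v1} is a vertex cover of size 3 (every listed pair touches it), so no matching can be larger.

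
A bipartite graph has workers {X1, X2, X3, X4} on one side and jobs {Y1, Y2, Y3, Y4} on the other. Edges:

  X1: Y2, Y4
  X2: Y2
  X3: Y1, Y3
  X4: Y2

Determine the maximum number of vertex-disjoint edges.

3

Unit-capacity flow: source→left, listed edges, right→sink; max matching = max flow.
Augmenting path X1→Y2 (+1); matched 1.
Augmenting path X3→Y1 (+1); matched 2.
Augmenting path X2→Y2→X1→Y4 (+1); matched 3.
No augmenting path remains; maximum matching = 3.
König certificate: {X1, X3, Y2} is a vertex cover of size 3 (every listed pair touches it), so no matching can be larger.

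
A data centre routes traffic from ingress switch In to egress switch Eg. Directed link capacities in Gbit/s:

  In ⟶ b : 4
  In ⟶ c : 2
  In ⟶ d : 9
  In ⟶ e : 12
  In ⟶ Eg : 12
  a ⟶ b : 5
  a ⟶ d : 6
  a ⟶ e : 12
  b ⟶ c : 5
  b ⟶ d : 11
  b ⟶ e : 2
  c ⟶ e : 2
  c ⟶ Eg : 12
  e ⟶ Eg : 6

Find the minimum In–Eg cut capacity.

Augment In→Eg: bottleneck 12, flow now 12.
Augment In→c→Eg: bottleneck 2, flow now 14.
Augment In→e→Eg: bottleneck 6, flow now 20.
Augment In→b→c→Eg: bottleneck 4, flow now 24.
No augmenting path remains; maximum flow = 24.
By max-flow min-cut, the minimum cut capacity equals the max flow.
In the residual graph, reachable from In: {In, d, e}.
Min-cut edges: In→b (4), In→c (2), In→Eg (12), e→Eg (6); capacity 4 + 2 + 12 + 6 = 24.

24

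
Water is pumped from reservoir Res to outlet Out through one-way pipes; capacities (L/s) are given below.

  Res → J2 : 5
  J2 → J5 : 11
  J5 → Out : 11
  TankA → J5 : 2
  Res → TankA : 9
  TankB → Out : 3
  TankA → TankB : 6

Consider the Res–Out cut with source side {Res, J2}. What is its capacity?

20

Edges leaving {Res, J2}: Res→TankA (9), J2→J5 (11).
Cut capacity = 9 + 11 = 20.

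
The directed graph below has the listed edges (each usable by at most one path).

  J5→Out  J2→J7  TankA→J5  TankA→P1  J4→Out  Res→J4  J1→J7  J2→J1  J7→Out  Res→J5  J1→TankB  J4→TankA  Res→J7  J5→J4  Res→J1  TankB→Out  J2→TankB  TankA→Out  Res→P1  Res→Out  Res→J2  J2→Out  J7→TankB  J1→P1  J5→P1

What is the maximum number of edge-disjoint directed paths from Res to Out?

Assign every edge capacity 1; by Menger, the answer equals the max flow.
Path Res→Out (+1); total 1.
Path Res→J5→Out (+1); total 2.
Path Res→J2→Out (+1); total 3.
Path Res→J7→Out (+1); total 4.
Path Res→J4→Out (+1); total 5.
Path Res→J1→TankB→Out (+1); total 6.
No residual Res→Out path; max flow = 6.
Certifying cut of size 6: {Res→J1, Res→J2, Res→J4, Res→J5, Res→J7, Res→Out}.

6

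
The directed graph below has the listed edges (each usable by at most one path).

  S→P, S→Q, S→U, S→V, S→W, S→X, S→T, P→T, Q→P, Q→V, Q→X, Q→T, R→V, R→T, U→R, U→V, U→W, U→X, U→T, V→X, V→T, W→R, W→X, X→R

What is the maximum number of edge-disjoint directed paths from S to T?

6

Assign every edge capacity 1; by Menger, the answer equals the max flow.
Path S→T (+1); total 1.
Path S→P→T (+1); total 2.
Path S→Q→T (+1); total 3.
Path S→U→T (+1); total 4.
Path S→V→T (+1); total 5.
Path S→W→R→T (+1); total 6.
No residual S→T path; max flow = 6.
Certifying cut of size 6: {R→T, S→P, S→Q, S→T, S→U, V→T}.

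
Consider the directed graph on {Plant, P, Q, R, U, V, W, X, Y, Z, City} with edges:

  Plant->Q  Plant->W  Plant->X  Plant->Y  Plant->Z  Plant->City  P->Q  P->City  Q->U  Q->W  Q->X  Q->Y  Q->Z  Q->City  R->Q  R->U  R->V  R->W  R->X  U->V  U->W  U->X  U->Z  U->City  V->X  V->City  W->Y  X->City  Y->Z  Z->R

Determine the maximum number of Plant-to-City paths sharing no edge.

Assign every edge capacity 1; by Menger, the answer equals the max flow.
Path Plant→City (+1); total 1.
Path Plant→Q→City (+1); total 2.
Path Plant→X→City (+1); total 3.
Path Plant→Z→R→U→City (+1); total 4.
No residual Plant→City path; max flow = 4.
Certifying cut of size 4: {Plant→City, Plant→Q, Plant→X, Z→R}.

4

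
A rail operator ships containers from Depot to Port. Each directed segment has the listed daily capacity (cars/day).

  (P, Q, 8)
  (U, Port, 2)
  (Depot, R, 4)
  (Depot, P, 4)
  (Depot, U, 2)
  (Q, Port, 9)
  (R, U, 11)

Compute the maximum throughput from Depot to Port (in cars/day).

6

Augment Depot→U→Port: bottleneck 2, flow now 2.
Augment Depot→P→Q→Port: bottleneck 4, flow now 6.
No augmenting path remains; maximum flow = 6.
In the residual graph, reachable from Depot: {Depot, R, U}.
Min-cut edges: Depot→P (4), U→Port (2); capacity 4 + 2 = 6.
This cut is saturated, so no flow can exceed 6.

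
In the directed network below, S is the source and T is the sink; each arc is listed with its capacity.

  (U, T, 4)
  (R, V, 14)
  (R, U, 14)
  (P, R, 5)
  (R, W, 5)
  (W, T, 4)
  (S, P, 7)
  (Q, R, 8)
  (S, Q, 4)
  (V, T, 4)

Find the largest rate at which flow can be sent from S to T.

9

Augment S→P→R→U→T: bottleneck 4, flow now 4.
Augment S→P→R→V→T: bottleneck 1, flow now 5.
Augment S→Q→R→V→T: bottleneck 3, flow now 8.
Augment S→Q→R→W→T: bottleneck 1, flow now 9.
No augmenting path remains; maximum flow = 9.
In the residual graph, reachable from S: {S, P}.
Min-cut edges: S→Q (4), P→R (5); capacity 4 + 5 = 9.
This cut is saturated, so no flow can exceed 9.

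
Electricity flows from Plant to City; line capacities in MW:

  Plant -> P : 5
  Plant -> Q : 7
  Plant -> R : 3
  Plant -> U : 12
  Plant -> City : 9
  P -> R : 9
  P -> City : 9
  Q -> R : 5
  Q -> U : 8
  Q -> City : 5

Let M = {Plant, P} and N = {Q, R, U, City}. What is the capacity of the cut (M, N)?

49

Edges leaving {Plant, P}: Plant→Q (7), Plant→R (3), Plant→U (12), Plant→City (9), P→R (9), P→City (9).
Cut capacity = 7 + 3 + 12 + 9 + 9 + 9 = 49.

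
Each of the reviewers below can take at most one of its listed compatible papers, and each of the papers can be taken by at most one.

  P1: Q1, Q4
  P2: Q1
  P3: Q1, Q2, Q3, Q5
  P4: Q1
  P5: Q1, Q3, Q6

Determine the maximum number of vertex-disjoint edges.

Unit-capacity flow: source→left, listed edges, right→sink; max matching = max flow.
Augmenting path P1→Q1 (+1); matched 1.
Augmenting path P3→Q2 (+1); matched 2.
Augmenting path P5→Q3 (+1); matched 3.
Augmenting path P2→Q1→P1→Q4 (+1); matched 4.
No augmenting path remains; maximum matching = 4.
König certificate: {P1, P3, P5, Q1} is a vertex cover of size 4 (every listed pair touches it), so no matching can be larger.

4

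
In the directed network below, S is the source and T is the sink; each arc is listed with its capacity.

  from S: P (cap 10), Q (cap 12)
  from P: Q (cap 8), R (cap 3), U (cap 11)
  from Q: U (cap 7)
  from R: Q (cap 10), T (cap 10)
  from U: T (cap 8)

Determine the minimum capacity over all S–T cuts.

11

Augment S→P→R→T: bottleneck 3, flow now 3.
Augment S→P→U→T: bottleneck 7, flow now 10.
Augment S→Q→U→T: bottleneck 1, flow now 11.
No augmenting path remains; maximum flow = 11.
By max-flow min-cut, the minimum cut capacity equals the max flow.
In the residual graph, reachable from S: {S, P, Q, U}.
Min-cut edges: P→R (3), U→T (8); capacity 3 + 8 = 11.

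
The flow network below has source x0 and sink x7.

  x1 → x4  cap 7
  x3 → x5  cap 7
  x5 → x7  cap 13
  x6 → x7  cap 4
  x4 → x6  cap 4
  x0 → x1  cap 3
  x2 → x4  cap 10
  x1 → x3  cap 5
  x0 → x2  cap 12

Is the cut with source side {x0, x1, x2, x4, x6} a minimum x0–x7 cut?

No — its capacity is 9, but the minimum cut has capacity 7.

Given cut capacity: 5 + 4 = 9.
Augment x0→x1→x3→x5→x7: bottleneck 3, flow now 3.
Augment x0→x2→x4→x6→x7: bottleneck 4, flow now 7.
No augmenting path remains; maximum flow = 7.
In the residual graph, reachable from x0: {x0, x2, x4}.
Min-cut edges: x0→x1 (3), x4→x6 (4); capacity 3 + 4 = 7.
Cut capacity 9 exceeds the max flow 7, so it is not minimum.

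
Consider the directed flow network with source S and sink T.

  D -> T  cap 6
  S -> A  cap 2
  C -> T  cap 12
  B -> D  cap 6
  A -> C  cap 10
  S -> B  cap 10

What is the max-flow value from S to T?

Augment S→A→C→T: bottleneck 2, flow now 2.
Augment S→B→D→T: bottleneck 6, flow now 8.
No augmenting path remains; maximum flow = 8.
In the residual graph, reachable from S: {S, B}.
Min-cut edges: S→A (2), B→D (6); capacity 2 + 6 = 8.
This cut is saturated, so no flow can exceed 8.

8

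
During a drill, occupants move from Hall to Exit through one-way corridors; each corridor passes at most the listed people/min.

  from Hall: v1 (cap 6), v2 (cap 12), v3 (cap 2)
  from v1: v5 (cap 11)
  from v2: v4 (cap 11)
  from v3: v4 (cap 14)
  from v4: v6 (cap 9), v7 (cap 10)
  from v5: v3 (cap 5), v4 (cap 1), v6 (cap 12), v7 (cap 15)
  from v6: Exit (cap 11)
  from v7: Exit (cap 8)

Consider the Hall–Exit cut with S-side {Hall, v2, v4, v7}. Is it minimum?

Given cut capacity: 6 + 2 + 9 + 8 = 25.
Augment Hall→v1→v5→v6→Exit: bottleneck 6, flow now 6.
Augment Hall→v2→v4→v6→Exit: bottleneck 5, flow now 11.
Augment Hall→v2→v4→v7→Exit: bottleneck 6, flow now 17.
Augment Hall→v3→v4→v7→Exit: bottleneck 2, flow now 19.
No augmenting path remains; maximum flow = 19.
In the residual graph, reachable from Hall: {Hall, v2}.
Min-cut edges: Hall→v1 (6), Hall→v3 (2), v2→v4 (11); capacity 6 + 2 + 11 = 19.
Cut capacity 25 exceeds the max flow 19, so it is not minimum.

No — its capacity is 25, but the minimum cut has capacity 19.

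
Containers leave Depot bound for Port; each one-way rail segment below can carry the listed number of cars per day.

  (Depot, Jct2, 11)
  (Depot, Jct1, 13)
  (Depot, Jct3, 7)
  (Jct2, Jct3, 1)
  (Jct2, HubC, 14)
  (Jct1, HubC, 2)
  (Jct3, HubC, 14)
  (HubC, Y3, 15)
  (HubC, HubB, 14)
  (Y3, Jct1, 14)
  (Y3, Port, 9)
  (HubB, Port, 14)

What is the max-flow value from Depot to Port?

20

Augment Depot→Jct2→HubC→Y3→Port: bottleneck 9, flow now 9.
Augment Depot→Jct2→HubC→HubB→Port: bottleneck 2, flow now 11.
Augment Depot→Jct1→HubC→HubB→Port: bottleneck 2, flow now 13.
Augment Depot→Jct3→HubC→HubB→Port: bottleneck 7, flow now 20.
No augmenting path remains; maximum flow = 20.
In the residual graph, reachable from Depot: {Depot, Jct1}.
Min-cut edges: Depot→Jct2 (11), Depot→Jct3 (7), Jct1→HubC (2); capacity 11 + 7 + 2 = 20.
This cut is saturated, so no flow can exceed 20.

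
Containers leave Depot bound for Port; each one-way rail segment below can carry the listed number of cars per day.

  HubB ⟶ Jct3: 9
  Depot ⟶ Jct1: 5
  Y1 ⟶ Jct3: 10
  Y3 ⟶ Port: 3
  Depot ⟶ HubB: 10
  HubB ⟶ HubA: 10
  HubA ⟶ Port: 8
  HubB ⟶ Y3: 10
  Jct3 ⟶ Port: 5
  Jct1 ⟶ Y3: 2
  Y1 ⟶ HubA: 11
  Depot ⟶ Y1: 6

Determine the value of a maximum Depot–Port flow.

16

Augment Depot→Y1→Jct3→Port: bottleneck 5, flow now 5.
Augment Depot→Y1→HubA→Port: bottleneck 1, flow now 6.
Augment Depot→HubB→Y3→Port: bottleneck 3, flow now 9.
Augment Depot→HubB→HubA→Port: bottleneck 7, flow now 16.
No augmenting path remains; maximum flow = 16.
In the residual graph, reachable from Depot: {Depot, Y1, HubB, Jct1, Jct3, Y3, HubA}.
Min-cut edges: Jct3→Port (5), Y3→Port (3), HubA→Port (8); capacity 5 + 3 + 8 = 16.
This cut is saturated, so no flow can exceed 16.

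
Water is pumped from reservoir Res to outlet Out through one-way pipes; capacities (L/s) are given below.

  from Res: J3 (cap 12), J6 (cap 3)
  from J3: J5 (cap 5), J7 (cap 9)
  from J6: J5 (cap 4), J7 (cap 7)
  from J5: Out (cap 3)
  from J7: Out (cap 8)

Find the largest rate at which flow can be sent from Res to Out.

Augment Res→J3→J5→Out: bottleneck 3, flow now 3.
Augment Res→J3→J7→Out: bottleneck 8, flow now 11.
No augmenting path remains; maximum flow = 11.
In the residual graph, reachable from Res: {Res, J3, J6, J5, J7}.
Min-cut edges: J5→Out (3), J7→Out (8); capacity 3 + 8 = 11.
This cut is saturated, so no flow can exceed 11.

11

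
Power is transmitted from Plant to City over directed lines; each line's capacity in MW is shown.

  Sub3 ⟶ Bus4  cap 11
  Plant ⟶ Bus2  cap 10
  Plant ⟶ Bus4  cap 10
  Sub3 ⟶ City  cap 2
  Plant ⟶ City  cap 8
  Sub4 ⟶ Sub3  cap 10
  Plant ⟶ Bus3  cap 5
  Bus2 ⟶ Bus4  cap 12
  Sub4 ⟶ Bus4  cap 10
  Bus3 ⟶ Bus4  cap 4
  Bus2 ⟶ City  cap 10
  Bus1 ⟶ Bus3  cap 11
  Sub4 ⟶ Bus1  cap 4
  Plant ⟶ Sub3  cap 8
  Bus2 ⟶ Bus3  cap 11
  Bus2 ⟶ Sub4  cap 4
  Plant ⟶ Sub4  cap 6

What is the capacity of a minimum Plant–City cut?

Augment Plant→City: bottleneck 8, flow now 8.
Augment Plant→Bus2→City: bottleneck 10, flow now 18.
Augment Plant→Sub3→City: bottleneck 2, flow now 20.
No augmenting path remains; maximum flow = 20.
By max-flow min-cut, the minimum cut capacity equals the max flow.
In the residual graph, reachable from Plant: {Plant, Sub4, Bus1, Sub3, Bus3, Bus4}.
Min-cut edges: Plant→Bus2 (10), Plant→City (8), Sub3→City (2); capacity 10 + 8 + 2 = 20.

20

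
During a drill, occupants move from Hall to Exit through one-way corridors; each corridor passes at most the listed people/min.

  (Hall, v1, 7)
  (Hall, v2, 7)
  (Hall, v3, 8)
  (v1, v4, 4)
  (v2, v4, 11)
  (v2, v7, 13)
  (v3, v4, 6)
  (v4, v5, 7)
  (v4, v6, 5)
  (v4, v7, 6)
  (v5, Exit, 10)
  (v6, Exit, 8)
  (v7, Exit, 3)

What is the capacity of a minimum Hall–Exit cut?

15

Augment Hall→v2→v7→Exit: bottleneck 3, flow now 3.
Augment Hall→v1→v4→v5→Exit: bottleneck 4, flow now 7.
Augment Hall→v2→v4→v5→Exit: bottleneck 3, flow now 10.
Augment Hall→v2→v4→v6→Exit: bottleneck 1, flow now 11.
Augment Hall→v3→v4→v6→Exit: bottleneck 4, flow now 15.
No augmenting path remains; maximum flow = 15.
By max-flow min-cut, the minimum cut capacity equals the max flow.
In the residual graph, reachable from Hall: {Hall, v1, v2, v3, v4, v7}.
Min-cut edges: v4→v5 (7), v4→v6 (5), v7→Exit (3); capacity 7 + 5 + 3 = 15.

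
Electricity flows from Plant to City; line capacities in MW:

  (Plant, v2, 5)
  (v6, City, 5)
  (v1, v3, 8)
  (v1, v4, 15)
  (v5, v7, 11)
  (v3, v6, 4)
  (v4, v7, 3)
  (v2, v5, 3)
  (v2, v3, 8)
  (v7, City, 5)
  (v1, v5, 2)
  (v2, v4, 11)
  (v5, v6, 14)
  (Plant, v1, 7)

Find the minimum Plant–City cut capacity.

Augment Plant→v1→v3→v6→City: bottleneck 4, flow now 4.
Augment Plant→v1→v4→v7→City: bottleneck 3, flow now 7.
Augment Plant→v2→v5→v6→City: bottleneck 1, flow now 8.
Augment Plant→v2→v5→v7→City: bottleneck 2, flow now 10.
No augmenting path remains; maximum flow = 10.
By max-flow min-cut, the minimum cut capacity equals the max flow.
In the residual graph, reachable from Plant: {Plant, v1, v2, v3, v4, v5, v6, v7}.
Min-cut edges: v6→City (5), v7→City (5); capacity 5 + 5 = 10.

10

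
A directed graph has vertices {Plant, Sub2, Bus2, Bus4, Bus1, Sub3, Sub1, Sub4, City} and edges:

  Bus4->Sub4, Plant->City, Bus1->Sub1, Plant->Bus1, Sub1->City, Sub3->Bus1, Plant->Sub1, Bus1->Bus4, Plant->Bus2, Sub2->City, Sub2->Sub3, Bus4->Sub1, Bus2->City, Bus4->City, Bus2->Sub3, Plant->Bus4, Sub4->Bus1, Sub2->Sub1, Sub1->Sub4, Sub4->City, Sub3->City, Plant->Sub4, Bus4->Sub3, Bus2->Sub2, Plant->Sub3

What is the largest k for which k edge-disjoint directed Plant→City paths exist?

6

Assign every edge capacity 1; by Menger, the answer equals the max flow.
Path Plant→City (+1); total 1.
Path Plant→Bus2→City (+1); total 2.
Path Plant→Bus4→City (+1); total 3.
Path Plant→Sub3→City (+1); total 4.
Path Plant→Sub1→City (+1); total 5.
Path Plant→Sub4→City (+1); total 6.
No residual Plant→City path; max flow = 6.
Certifying cut of size 6: {Bus4→City, Plant→Bus2, Plant→City, Sub1→City, Sub3→City, Sub4→City}.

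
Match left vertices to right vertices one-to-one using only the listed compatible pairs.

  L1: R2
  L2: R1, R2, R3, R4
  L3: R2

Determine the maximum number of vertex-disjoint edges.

2

Unit-capacity flow: source→left, listed edges, right→sink; max matching = max flow.
Augmenting path L1→R2 (+1); matched 1.
Augmenting path L2→R1 (+1); matched 2.
No augmenting path remains; maximum matching = 2.
König certificate: {L2, R2} is a vertex cover of size 2 (every listed pair touches it), so no matching can be larger.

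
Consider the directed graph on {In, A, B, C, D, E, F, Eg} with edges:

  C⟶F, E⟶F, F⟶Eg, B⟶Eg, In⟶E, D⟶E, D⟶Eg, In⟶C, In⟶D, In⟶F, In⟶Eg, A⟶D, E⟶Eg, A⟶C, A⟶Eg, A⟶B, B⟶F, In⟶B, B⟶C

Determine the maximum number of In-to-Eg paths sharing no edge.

Assign every edge capacity 1; by Menger, the answer equals the max flow.
Path In→Eg (+1); total 1.
Path In→B→Eg (+1); total 2.
Path In→D→Eg (+1); total 3.
Path In→E→Eg (+1); total 4.
Path In→F→Eg (+1); total 5.
No residual In→Eg path; max flow = 5.
Certifying cut of size 5: {F→Eg, In→B, In→D, In→E, In→Eg}.

5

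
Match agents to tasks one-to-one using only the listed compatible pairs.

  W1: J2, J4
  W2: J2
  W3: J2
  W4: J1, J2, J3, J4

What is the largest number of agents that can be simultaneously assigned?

Unit-capacity flow: source→left, listed edges, right→sink; max matching = max flow.
Augmenting path W1→J2 (+1); matched 1.
Augmenting path W4→J1 (+1); matched 2.
Augmenting path W2→J2→W1→J4 (+1); matched 3.
No augmenting path remains; maximum matching = 3.
König certificate: {W1, W4, J2} is a vertex cover of size 3 (every listed pair touches it), so no matching can be larger.

3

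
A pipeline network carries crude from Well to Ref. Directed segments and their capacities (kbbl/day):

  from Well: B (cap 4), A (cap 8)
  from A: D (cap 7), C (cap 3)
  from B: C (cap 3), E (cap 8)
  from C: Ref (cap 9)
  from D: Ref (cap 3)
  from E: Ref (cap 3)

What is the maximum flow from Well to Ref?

10

Augment Well→A→C→Ref: bottleneck 3, flow now 3.
Augment Well→A→D→Ref: bottleneck 3, flow now 6.
Augment Well→B→C→Ref: bottleneck 3, flow now 9.
Augment Well→B→E→Ref: bottleneck 1, flow now 10.
No augmenting path remains; maximum flow = 10.
In the residual graph, reachable from Well: {Well, A, D}.
Min-cut edges: Well→B (4), A→C (3), D→Ref (3); capacity 4 + 3 + 3 = 10.
This cut is saturated, so no flow can exceed 10.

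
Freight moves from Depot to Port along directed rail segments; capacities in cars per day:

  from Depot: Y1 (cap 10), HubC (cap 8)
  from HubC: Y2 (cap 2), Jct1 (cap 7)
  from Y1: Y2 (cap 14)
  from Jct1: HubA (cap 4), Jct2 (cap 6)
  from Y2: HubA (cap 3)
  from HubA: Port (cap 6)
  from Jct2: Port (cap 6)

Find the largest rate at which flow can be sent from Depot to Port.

10

Augment Depot→HubC→Jct1→HubA→Port: bottleneck 4, flow now 4.
Augment Depot→HubC→Jct1→Jct2→Port: bottleneck 3, flow now 7.
Augment Depot→HubC→Y2→HubA→Port: bottleneck 1, flow now 8.
Augment Depot→Y1→Y2→HubA→Port: bottleneck 1, flow now 9.
Augment Depot→Y1→Y2→HubA→Jct1→Jct2→Port: bottleneck 1, flow now 10. (uses reverse residual edge)
No augmenting path remains; maximum flow = 10.
In the residual graph, reachable from Depot: {Depot, HubC, Y1, Y2}.
Min-cut edges: HubC→Jct1 (7), Y2→HubA (3); capacity 7 + 3 = 10.
This cut is saturated, so no flow can exceed 10.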